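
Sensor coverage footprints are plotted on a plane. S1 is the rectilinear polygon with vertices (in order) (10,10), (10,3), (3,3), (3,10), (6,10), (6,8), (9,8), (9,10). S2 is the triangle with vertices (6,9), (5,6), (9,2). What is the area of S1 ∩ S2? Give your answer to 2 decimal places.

7.50

The intersection is the polygon with vertices (8,3), (5,6), (6,9), (6,8), (6.429,8), (8.571,3).
By the shoelace formula its area is 7.50.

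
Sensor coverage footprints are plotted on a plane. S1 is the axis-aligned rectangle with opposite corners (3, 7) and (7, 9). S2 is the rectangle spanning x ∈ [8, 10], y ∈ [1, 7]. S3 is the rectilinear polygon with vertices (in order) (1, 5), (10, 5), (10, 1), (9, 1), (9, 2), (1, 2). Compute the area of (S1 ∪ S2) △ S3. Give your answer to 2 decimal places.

|S1 ∪ S2| = 20.
|(S1 ∪ S2) ∩ S3| = 7.
|(S1 ∪ S2) △ S3| = 20 + 28 − 14 = 34.00.

34.00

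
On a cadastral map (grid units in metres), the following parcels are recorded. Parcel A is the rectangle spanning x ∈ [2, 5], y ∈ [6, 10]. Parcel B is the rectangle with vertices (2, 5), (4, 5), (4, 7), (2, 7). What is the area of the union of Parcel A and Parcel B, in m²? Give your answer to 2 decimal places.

14.00

By inclusion–exclusion:
Individual areas: |Parcel A| = 12, |Parcel B| = 4.
|Parcel A∩Parcel B|: x∈[2,4], y∈[6,7] → 2·1 = 2.
|Parcel A ∪ Parcel B| = 16 − 2 = 14.00.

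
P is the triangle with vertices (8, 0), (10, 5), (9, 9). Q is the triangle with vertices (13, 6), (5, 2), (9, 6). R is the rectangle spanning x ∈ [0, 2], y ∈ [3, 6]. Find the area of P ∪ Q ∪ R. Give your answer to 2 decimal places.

18.03

By inclusion–exclusion:
Individual areas: |P| = 6.5, |Q| = 8, |R| = 6.
|P∩Q| = 2.4706.
|P∩R| = 0.
|Q∩R| = 0.
|P∩Q∩R| = 0.
|P ∪ Q ∪ R| = 20.5 − 2.4706 + 0 = 18.03.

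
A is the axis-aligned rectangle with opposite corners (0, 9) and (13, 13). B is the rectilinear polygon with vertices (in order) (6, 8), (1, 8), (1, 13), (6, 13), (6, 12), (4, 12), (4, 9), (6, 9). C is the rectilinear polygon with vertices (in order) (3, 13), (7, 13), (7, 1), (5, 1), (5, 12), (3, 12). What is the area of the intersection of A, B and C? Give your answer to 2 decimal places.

3.00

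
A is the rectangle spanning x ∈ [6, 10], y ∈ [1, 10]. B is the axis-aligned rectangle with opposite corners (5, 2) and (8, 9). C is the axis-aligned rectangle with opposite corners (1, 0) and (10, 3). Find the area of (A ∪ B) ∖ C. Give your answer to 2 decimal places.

|A ∪ B| = 43.
|(A ∪ B) ∩ C| = 9.
|(A ∪ B) ∖ C| = 43 − 9 = 34.00.

34.00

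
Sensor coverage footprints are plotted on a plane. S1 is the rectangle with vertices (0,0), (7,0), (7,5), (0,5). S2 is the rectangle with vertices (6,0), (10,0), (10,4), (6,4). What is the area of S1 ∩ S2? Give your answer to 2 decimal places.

|S1∩S2|: x∈[6,7], y∈[0,4] → 1·4 = 4.

4.00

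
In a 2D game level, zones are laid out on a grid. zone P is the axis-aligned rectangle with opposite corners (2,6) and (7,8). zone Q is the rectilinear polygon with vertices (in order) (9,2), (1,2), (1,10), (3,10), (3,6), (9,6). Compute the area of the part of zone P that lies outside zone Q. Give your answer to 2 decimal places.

8.00

|zone P| = 10, |zone P∩zone Q| = 2.
|zone P ∖ zone Q| = |zone P| − |zone P∩zone Q| = 10 − 2 = 8.00.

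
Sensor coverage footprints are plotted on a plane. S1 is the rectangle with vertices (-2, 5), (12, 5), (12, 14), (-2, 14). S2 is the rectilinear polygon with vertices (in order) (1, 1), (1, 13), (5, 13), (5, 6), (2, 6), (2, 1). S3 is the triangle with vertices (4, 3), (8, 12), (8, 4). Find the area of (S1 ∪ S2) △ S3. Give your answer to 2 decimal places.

124.22

|S1 ∪ S2| = 130.
|(S1 ∪ S2) ∩ S3| = 10.8889.
|(S1 ∪ S2) △ S3| = 130 + 16 − 21.7778 = 124.22.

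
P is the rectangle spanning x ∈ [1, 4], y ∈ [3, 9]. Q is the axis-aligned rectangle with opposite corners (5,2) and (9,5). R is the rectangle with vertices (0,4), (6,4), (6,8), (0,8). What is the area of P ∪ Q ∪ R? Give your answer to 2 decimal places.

By inclusion–exclusion:
Individual areas: |P| = 18, |Q| = 12, |R| = 24.
|P∩Q| = 0 (no overlap).
|P∩R|: x∈[1,4], y∈[4,8] → 3·4 = 12.
|Q∩R|: x∈[5,6], y∈[4,5] → 1·1 = 1.
|P∩Q∩R| = 0.
|P ∪ Q ∪ R| = 54 − 13 + 0 = 41.00.

41.00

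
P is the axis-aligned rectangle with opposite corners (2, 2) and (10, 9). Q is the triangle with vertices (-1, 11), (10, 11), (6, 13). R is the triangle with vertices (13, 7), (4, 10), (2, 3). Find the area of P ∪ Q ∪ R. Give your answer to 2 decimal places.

71.78

By inclusion–exclusion:
Individual areas: |P| = 56, |Q| = 11, |R| = 34.5.
|P∩Q| = 0.
|P∩R| = 29.7208.
|Q∩R| = 0.
|P∩Q∩R| = 0.
|P ∪ Q ∪ R| = 101.5 − 29.7208 + 0 = 71.78.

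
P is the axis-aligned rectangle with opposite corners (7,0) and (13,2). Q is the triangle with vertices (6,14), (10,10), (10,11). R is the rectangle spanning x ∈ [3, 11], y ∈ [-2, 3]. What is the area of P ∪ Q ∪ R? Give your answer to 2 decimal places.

By inclusion–exclusion:
Individual areas: |P| = 12, |Q| = 2, |R| = 40.
|P∩Q| = 0.
|P∩R|: x∈[7,11], y∈[0,2] → 4·2 = 8.
|Q∩R| = 0.
|P∩Q∩R| = 0.
|P ∪ Q ∪ R| = 54 − 8 + 0 = 46.00.

46.00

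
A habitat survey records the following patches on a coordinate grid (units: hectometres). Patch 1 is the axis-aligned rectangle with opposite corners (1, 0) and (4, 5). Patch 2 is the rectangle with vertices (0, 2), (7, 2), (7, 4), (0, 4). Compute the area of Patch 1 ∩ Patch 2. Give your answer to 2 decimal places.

6.00

|Patch 1∩Patch 2|: x∈[1,4], y∈[2,4] → 3·2 = 6.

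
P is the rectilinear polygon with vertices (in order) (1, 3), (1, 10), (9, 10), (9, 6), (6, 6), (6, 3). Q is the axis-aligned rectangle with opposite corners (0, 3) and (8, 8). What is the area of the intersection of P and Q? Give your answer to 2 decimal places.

The intersection is the polygon with vertices (1,8), (8,8), (8,6), (6,6), (6,3), (1,3).
By the shoelace formula its area is 29.00.

29.00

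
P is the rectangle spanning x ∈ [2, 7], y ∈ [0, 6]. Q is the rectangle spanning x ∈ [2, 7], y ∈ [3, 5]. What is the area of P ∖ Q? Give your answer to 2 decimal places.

20.00

|P∩Q|: x∈[2,7], y∈[3,5] → 5·2 = 10.
|P| = 30.
|P ∖ Q| = |P| − |P∩Q| = 30 − 10 = 20.00.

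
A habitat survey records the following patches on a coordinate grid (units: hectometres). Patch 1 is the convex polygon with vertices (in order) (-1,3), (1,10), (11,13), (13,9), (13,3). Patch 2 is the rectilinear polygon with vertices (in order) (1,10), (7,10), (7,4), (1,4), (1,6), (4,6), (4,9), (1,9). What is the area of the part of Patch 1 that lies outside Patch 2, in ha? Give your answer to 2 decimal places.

81.00

|Patch 1| = 108, |Patch 1∩Patch 2| = 27.
|Patch 1 ∖ Patch 2| = |Patch 1| − |Patch 1∩Patch 2| = 108 − 27 = 81.00.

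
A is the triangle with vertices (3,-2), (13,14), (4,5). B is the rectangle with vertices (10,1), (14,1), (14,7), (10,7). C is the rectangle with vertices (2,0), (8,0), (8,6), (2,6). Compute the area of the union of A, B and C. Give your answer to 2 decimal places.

By inclusion–exclusion:
Individual areas: |A| = 27, |B| = 24, |C| = 36.
|A∩B| = 0.
|A∩C| = 14.0357.
|B∩C| = 0 (no overlap).
|A∩B∩C| = 0.
|A ∪ B ∪ C| = 87 − 14.0357 + 0 = 72.96.

72.96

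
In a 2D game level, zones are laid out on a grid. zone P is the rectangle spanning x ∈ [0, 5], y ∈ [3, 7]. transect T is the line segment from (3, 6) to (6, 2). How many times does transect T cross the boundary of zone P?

The segment meets the boundary at (5,3.333).

1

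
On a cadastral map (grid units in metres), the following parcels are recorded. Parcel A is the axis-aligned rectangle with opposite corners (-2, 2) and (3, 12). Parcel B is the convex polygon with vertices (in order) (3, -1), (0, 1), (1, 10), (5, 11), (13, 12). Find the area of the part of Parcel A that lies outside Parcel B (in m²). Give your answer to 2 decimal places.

29.94

|Parcel A| = 50, |Parcel A∩Parcel B| = 20.0556.
|Parcel A ∖ Parcel B| = |Parcel A| − |Parcel A∩Parcel B| = 50 − 20.0556 = 29.94.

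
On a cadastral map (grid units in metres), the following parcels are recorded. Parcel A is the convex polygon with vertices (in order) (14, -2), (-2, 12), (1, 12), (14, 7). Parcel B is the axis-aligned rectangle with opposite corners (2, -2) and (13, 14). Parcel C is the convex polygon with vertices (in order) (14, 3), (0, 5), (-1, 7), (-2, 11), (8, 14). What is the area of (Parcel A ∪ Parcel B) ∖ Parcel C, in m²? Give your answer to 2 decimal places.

|Parcel A ∪ Parcel B| = 191.5625.
|(Parcel A ∪ Parcel B) ∩ Parcel C| = 88.8902.
|(Parcel A ∪ Parcel B) ∖ Parcel C| = 191.5625 − 88.8902 = 102.67.

102.67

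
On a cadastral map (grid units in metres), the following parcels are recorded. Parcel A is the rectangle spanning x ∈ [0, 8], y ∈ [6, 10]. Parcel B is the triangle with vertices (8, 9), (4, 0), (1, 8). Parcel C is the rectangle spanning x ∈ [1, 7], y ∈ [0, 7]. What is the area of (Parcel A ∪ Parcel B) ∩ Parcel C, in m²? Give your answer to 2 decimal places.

The region (Parcel A ∪ Parcel B) ∩ Parcel C is the polygon with vertices (6.667,6), (4,0), (1.75,6), (1,6), (1,7), (7,7), (7,6).
By the shoelace formula its area is 20.75.

20.75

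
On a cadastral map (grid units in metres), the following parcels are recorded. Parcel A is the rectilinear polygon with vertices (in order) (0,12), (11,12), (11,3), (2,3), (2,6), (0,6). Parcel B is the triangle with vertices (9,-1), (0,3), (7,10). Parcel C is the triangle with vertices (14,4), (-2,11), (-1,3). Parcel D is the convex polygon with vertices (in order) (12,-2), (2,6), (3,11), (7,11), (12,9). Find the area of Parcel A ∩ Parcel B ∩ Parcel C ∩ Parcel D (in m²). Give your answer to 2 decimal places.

The intersection is the polygon with vertices (4.957,7.957), (7.58,6.809), (8.162,3.611), (5.231,3.415), (2.556,5.556).
By the shoelace formula its area is 16.32.

16.32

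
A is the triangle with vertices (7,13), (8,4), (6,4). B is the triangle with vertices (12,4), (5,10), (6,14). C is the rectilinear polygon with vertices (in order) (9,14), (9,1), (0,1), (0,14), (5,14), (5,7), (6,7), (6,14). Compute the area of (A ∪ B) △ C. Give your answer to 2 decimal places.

|A ∪ B| = 23.5591.
|(A ∪ B) ∩ C| = 17.4877.
|(A ∪ B) △ C| = 23.5591 + 110 − 34.9754 = 98.58.

98.58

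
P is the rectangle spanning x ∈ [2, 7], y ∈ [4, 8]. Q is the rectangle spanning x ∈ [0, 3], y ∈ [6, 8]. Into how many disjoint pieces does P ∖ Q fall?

P ∖ Q is a single connected region.

1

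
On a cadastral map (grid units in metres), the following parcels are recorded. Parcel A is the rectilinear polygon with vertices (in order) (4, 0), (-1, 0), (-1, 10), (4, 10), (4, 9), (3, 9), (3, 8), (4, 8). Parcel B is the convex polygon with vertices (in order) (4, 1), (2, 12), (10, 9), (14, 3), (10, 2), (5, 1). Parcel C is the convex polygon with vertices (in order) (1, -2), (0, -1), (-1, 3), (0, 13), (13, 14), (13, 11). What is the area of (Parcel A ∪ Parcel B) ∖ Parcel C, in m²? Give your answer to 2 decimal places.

36.49

|Parcel A ∪ Parcel B| = 119.1364.
|(Parcel A ∪ Parcel B) ∩ Parcel C| = 82.6426.
|(Parcel A ∪ Parcel B) ∖ Parcel C| = 119.1364 − 82.6426 = 36.49.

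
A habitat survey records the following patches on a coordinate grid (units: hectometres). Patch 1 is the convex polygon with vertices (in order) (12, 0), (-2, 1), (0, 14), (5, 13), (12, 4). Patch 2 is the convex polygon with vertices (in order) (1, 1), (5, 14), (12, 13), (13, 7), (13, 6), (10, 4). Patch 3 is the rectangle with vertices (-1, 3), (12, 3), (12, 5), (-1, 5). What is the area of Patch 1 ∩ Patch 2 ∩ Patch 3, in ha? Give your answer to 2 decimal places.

The intersection is the polygon with vertices (11.317,4.878), (10,4), (7,3), (1.615,3), (2.231,5), (11.222,5).
By the shoelace formula its area is 15.39.

15.39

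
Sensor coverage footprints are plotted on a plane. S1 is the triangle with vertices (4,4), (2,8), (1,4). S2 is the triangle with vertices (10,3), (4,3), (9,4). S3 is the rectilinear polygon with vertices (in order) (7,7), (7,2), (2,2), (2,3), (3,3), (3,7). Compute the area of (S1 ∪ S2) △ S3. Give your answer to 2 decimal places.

26.20

|S1 ∪ S2| = 9.
|(S1 ∪ S2) ∩ S3| = 1.9.
|(S1 ∪ S2) △ S3| = 9 + 21 − 3.8 = 26.20.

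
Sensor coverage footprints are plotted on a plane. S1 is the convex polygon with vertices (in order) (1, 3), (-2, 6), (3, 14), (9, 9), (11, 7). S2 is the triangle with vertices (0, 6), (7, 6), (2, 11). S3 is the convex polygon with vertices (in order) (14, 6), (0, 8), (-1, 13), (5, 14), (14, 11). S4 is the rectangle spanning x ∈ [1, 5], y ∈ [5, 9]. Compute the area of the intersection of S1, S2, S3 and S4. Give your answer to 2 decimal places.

5.16

The intersection is the polygon with vertices (1,7.857), (1,8.5), (1.2,9), (4,9), (5,8), (5,7.286).
By the shoelace formula its area is 5.16.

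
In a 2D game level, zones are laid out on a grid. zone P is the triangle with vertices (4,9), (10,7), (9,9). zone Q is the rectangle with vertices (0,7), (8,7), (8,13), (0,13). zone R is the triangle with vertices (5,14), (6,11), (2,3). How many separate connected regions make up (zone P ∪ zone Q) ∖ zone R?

2

(zone P ∪ zone Q) ∖ zone R splits into 2 disjoint pieces (area 19, area 23.4545).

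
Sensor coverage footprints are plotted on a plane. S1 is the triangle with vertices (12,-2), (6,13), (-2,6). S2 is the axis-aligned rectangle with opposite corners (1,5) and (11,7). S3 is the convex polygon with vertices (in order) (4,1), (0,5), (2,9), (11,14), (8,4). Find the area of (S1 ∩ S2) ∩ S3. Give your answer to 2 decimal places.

The region (S1 ∩ S2) ∩ S3 is the polygon with vertices (1,5), (1,7), (8.4,7), (8.686,6.286), (8.3,5).
By the shoelace formula its area is 15.02.

15.02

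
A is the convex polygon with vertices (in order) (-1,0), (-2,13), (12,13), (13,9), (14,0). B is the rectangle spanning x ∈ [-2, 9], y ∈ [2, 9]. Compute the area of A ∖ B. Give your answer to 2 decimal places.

|A| = 191, |A∩B| = 72.9615.
|A ∖ B| = |A| − |A∩B| = 191 − 72.9615 = 118.04.

118.04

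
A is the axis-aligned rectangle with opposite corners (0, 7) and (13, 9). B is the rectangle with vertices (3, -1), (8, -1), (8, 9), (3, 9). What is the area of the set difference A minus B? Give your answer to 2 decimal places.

16.00

|A∩B|: x∈[3,8], y∈[7,9] → 5·2 = 10.
|A| = 26.
|A ∖ B| = |A| − |A∩B| = 26 − 10 = 16.00.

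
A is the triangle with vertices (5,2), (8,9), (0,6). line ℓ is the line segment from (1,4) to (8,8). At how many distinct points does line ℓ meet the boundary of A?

The segment meets the boundary at (7.432,7.676), (1.875,4.5).

2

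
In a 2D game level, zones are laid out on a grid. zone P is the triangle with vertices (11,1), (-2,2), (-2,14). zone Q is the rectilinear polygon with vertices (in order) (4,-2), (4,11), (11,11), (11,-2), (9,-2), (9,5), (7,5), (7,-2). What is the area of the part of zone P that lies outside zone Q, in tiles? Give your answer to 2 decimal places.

|zone P| = 78, |zone P∩zone Q| = 17.0769.
|zone P ∖ zone Q| = |zone P| − |zone P∩zone Q| = 78 − 17.0769 = 60.92.

60.92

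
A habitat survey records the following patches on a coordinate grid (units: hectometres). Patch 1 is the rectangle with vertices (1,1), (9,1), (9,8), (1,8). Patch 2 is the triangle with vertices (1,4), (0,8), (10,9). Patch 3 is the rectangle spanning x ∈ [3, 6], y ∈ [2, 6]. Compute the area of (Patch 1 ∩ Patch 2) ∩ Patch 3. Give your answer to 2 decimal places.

0.71

The region (Patch 1 ∩ Patch 2) ∩ Patch 3 is the polygon with vertices (3,5.111), (3,6), (4.6,6).
By the shoelace formula its area is 0.71.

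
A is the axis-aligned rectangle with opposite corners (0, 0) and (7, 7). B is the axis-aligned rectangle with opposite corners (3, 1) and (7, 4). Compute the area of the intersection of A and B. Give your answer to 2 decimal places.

12.00

|A∩B|: x∈[3,7], y∈[1,4] → 4·3 = 12.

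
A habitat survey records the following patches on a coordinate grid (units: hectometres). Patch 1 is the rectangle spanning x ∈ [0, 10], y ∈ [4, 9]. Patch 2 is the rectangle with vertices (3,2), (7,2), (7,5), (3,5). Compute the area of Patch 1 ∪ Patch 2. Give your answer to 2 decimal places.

By inclusion–exclusion:
Individual areas: |Patch 1| = 50, |Patch 2| = 12.
|Patch 1∩Patch 2|: x∈[3,7], y∈[4,5] → 4·1 = 4.
|Patch 1 ∪ Patch 2| = 62 − 4 = 58.00.

58.00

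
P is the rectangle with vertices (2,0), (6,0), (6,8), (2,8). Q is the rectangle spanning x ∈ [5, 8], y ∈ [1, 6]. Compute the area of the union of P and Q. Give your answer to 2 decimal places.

By inclusion–exclusion:
Individual areas: |P| = 32, |Q| = 15.
|P∩Q|: x∈[5,6], y∈[1,6] → 1·5 = 5.
|P ∪ Q| = 47 − 5 = 42.00.

42.00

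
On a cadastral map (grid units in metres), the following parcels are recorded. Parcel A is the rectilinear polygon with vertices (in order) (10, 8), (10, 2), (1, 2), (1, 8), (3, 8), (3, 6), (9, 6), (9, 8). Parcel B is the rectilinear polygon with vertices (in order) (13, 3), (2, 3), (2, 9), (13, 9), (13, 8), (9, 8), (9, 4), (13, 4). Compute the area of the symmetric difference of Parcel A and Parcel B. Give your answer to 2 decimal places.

44.00

|Parcel A| = 42, |Parcel B| = 50, |Parcel A∩Parcel B| = 24.
|Parcel A △ Parcel B| = |Parcel A| + |Parcel B| − 2·|Parcel A∩Parcel B| = 42 + 50 − 48 = 44.00.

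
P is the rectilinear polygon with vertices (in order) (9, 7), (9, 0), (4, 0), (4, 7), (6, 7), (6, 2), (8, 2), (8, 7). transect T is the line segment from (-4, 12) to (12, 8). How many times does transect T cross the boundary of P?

The segment lies entirely outside P and never meets its boundary.

0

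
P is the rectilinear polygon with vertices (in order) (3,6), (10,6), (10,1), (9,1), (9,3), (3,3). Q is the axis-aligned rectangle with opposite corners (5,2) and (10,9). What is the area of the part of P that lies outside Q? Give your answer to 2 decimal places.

|P| = 23, |P∩Q| = 16.
|P ∖ Q| = |P| − |P∩Q| = 23 − 16 = 7.00.

7.00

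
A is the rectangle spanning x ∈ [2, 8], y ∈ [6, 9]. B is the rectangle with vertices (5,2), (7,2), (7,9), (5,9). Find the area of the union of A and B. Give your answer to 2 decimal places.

26.00

By inclusion–exclusion:
Individual areas: |A| = 18, |B| = 14.
|A∩B|: x∈[5,7], y∈[6,9] → 2·3 = 6.
|A ∪ B| = 32 − 6 = 26.00.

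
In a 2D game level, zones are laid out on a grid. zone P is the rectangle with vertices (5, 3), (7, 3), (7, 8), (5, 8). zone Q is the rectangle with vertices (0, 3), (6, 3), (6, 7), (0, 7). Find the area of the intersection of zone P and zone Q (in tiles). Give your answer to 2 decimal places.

|zone P∩zone Q|: x∈[5,6], y∈[3,7] → 1·4 = 4.

4.00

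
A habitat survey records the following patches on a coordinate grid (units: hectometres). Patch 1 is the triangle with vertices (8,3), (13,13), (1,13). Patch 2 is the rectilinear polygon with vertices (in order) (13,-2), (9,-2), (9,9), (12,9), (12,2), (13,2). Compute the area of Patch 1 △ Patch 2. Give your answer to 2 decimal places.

|Patch 1| = 60, |Patch 2| = 37, |Patch 1∩Patch 2| = 4.
|Patch 1 △ Patch 2| = |Patch 1| + |Patch 2| − 2·|Patch 1∩Patch 2| = 60 + 37 − 8 = 89.00.

89.00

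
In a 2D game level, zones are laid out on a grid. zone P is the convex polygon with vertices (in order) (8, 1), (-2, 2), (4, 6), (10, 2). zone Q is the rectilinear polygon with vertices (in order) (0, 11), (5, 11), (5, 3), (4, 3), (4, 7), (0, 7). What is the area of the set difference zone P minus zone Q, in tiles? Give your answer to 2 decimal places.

27.33

|zone P| = 30, |zone P∩zone Q| = 2.6667.
|zone P ∖ zone Q| = |zone P| − |zone P∩zone Q| = 30 − 2.6667 = 27.33.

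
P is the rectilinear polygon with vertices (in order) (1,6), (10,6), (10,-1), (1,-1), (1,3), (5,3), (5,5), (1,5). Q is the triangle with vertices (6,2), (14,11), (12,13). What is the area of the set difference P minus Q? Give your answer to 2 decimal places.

|P| = 55, |P∩Q| = 2.7475.
|P ∖ Q| = |P| − |P∩Q| = 55 − 2.7475 = 52.25.

52.25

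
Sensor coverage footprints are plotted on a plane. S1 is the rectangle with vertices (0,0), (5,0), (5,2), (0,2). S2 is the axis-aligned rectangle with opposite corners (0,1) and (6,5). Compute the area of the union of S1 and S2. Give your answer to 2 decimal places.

By inclusion–exclusion:
Individual areas: |S1| = 10, |S2| = 24.
|S1∩S2|: x∈[0,5], y∈[1,2] → 5·1 = 5.
|S1 ∪ S2| = 34 − 5 = 29.00.

29.00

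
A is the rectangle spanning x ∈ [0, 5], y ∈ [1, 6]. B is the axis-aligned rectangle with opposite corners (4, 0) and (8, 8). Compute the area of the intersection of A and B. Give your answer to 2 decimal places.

|A∩B|: x∈[4,5], y∈[1,6] → 1·5 = 5.

5.00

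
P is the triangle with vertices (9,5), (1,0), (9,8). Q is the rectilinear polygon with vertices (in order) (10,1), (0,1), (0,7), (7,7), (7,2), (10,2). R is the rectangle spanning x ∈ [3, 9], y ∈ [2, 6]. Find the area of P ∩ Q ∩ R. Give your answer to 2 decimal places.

5.55

The intersection is the polygon with vertices (7,6), (7,3.75), (4.2,2), (3,2).
By the shoelace formula its area is 5.55.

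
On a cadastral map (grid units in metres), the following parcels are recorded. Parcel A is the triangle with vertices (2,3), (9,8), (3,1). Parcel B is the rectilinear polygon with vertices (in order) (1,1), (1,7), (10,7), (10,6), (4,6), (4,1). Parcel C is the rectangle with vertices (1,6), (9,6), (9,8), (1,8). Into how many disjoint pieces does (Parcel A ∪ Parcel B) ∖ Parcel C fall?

(Parcel A ∪ Parcel B) ∖ Parcel C splits into 2 disjoint pieces (area 1, area 19.569).

2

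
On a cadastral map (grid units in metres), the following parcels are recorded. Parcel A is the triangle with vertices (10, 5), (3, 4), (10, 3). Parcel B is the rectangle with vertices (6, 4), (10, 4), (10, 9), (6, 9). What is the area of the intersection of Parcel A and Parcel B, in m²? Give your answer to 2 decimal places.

2.86

The intersection is the polygon with vertices (10,5), (10,4), (6,4), (6,4.429).
By the shoelace formula its area is 2.86.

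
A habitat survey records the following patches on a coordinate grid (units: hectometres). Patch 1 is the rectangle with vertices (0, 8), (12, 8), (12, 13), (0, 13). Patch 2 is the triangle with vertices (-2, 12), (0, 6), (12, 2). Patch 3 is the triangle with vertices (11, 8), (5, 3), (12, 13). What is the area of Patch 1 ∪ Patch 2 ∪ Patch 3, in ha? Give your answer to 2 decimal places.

92.44

By inclusion–exclusion:
Individual areas: |Patch 1| = 60, |Patch 2| = 32, |Patch 3| = 12.5.
|Patch 1∩Patch 2| = 4.6286.
|Patch 1∩Patch 3| = 6.25.
|Patch 2∩Patch 3| = 1.1785.
|Patch 1∩Patch 2∩Patch 3| = 0.
|Patch 1 ∪ Patch 2 ∪ Patch 3| = 104.5 − 12.0571 + 0 = 92.44.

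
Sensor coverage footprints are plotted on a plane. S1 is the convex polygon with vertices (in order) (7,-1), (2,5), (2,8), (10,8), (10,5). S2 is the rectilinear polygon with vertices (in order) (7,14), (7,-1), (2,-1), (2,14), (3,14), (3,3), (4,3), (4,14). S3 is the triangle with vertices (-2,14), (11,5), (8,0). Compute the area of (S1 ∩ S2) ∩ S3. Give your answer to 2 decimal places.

|S1 ∩ S2| = 25.2667.
|(S1 ∩ S2) ∩ S3| = 13.82.

13.82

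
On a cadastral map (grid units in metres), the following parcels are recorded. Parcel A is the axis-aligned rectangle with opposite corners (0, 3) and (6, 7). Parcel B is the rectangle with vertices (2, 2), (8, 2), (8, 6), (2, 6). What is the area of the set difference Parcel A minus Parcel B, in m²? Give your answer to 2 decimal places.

12.00

|Parcel A∩Parcel B|: x∈[2,6], y∈[3,6] → 4·3 = 12.
|Parcel A| = 24.
|Parcel A ∖ Parcel B| = |Parcel A| − |Parcel A∩Parcel B| = 24 − 12 = 12.00.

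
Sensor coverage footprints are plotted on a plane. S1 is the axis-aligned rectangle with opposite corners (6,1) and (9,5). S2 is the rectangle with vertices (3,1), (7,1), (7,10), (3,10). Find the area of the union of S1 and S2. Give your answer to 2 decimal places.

By inclusion–exclusion:
Individual areas: |S1| = 12, |S2| = 36.
|S1∩S2|: x∈[6,7], y∈[1,5] → 1·4 = 4.
|S1 ∪ S2| = 48 − 4 = 44.00.

44.00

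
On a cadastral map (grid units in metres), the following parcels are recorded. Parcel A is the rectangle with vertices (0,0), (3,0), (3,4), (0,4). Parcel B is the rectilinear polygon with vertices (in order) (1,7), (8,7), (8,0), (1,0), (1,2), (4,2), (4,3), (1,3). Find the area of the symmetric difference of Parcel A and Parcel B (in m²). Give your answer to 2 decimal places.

46.00

|Parcel A| = 12, |Parcel B| = 46, |Parcel A∩Parcel B| = 6.
|Parcel A △ Parcel B| = |Parcel A| + |Parcel B| − 2·|Parcel A∩Parcel B| = 12 + 46 − 12 = 46.00.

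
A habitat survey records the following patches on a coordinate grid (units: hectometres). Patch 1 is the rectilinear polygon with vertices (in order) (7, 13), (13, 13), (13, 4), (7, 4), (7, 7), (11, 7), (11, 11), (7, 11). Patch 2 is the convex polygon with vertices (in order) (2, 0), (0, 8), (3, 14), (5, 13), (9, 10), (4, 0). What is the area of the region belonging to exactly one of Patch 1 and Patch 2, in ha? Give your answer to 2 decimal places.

|Patch 1| = 38, |Patch 2| = 73, |Patch 1∩Patch 2| = 0.4167.
|Patch 1 △ Patch 2| = |Patch 1| + |Patch 2| − 2·|Patch 1∩Patch 2| = 38 + 73 − 0.8333 = 110.17.

110.17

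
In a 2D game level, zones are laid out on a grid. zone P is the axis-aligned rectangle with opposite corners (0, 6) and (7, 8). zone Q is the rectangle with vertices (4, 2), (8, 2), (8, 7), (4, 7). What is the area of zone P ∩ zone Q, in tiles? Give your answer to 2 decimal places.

|zone P∩zone Q|: x∈[4,7], y∈[6,7] → 3·1 = 3.

3.00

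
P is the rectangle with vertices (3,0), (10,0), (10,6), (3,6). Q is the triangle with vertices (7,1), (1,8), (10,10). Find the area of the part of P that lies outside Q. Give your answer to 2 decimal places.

|P| = 42, |P∩Q| = 14.8333.
|P ∖ Q| = |P| − |P∩Q| = 42 − 14.8333 = 27.17.

27.17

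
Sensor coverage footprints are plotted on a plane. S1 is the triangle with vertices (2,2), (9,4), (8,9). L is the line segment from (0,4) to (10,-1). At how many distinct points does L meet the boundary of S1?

2

The segment meets the boundary at (3.273,2.364), (2.6,2.7).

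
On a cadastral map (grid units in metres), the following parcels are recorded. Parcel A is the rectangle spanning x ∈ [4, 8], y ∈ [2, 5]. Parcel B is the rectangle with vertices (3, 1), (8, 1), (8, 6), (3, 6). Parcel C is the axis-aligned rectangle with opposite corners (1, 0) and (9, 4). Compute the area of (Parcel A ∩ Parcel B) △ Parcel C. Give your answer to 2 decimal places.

28.00

|Parcel A ∩ Parcel B| = 12.
|(Parcel A ∩ Parcel B) ∩ Parcel C| = 8.
|(Parcel A ∩ Parcel B) △ Parcel C| = 12 + 32 − 16 = 28.00.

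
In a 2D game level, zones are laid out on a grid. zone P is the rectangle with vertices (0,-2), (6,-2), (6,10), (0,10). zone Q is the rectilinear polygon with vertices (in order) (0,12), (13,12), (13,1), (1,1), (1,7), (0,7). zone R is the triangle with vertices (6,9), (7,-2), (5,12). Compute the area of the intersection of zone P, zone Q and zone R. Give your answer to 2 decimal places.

The intersection is the polygon with vertices (6,5), (5.286,10), (5.667,10), (6,9).
By the shoelace formula its area is 1.62.

1.62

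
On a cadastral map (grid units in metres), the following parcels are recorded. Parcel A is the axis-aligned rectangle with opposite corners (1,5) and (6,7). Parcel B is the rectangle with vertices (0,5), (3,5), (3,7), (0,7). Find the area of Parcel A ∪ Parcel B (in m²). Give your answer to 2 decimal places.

12.00

By inclusion–exclusion:
Individual areas: |Parcel A| = 10, |Parcel B| = 6.
|Parcel A∩Parcel B|: x∈[1,3], y∈[5,7] → 2·2 = 4.
|Parcel A ∪ Parcel B| = 16 − 4 = 12.00.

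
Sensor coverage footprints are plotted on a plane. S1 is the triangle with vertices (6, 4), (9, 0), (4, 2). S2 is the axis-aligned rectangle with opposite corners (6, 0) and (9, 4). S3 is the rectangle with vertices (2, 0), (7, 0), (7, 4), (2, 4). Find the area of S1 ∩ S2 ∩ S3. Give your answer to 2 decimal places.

The intersection is the polygon with vertices (6,1.2), (6,4), (7,2.667), (7,0.8).
By the shoelace formula its area is 2.33.

2.33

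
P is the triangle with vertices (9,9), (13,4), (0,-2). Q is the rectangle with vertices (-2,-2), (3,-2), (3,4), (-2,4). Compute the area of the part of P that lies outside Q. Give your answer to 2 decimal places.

|P| = 44.5, |P∩Q| = 3.4231.
|P ∖ Q| = |P| − |P∩Q| = 44.5 − 3.4231 = 41.08.

41.08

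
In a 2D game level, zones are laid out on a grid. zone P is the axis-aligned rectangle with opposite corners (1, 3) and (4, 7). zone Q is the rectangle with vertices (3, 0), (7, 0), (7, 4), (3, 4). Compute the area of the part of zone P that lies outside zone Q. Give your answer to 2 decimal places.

11.00

|zone P∩zone Q|: x∈[3,4], y∈[3,4] → 1·1 = 1.
|zone P| = 12.
|zone P ∖ zone Q| = |zone P| − |zone P∩zone Q| = 12 − 1 = 11.00.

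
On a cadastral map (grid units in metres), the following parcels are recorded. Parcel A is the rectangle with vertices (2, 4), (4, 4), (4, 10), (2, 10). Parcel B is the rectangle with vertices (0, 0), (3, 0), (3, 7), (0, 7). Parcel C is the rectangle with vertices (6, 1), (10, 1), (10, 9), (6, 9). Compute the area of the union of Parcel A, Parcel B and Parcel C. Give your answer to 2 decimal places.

62.00

By inclusion–exclusion:
Individual areas: |Parcel A| = 12, |Parcel B| = 21, |Parcel C| = 32.
|Parcel A∩Parcel B|: x∈[2,3], y∈[4,7] → 1·3 = 3.
|Parcel A∩Parcel C| = 0 (no overlap).
|Parcel B∩Parcel C| = 0 (no overlap).
|Parcel A∩Parcel B∩Parcel C| = 0.
|Parcel A ∪ Parcel B ∪ Parcel C| = 65 − 3 + 0 = 62.00.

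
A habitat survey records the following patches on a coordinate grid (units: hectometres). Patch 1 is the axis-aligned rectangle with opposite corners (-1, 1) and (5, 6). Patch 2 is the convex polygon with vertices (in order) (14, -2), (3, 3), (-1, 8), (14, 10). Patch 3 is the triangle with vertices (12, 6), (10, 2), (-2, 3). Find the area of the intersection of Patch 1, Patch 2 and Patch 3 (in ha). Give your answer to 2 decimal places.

3.73

The intersection is the polygon with vertices (5,2.417), (4.122,2.49), (3,3), (2.268,3.915), (5,4.5).
By the shoelace formula its area is 3.73.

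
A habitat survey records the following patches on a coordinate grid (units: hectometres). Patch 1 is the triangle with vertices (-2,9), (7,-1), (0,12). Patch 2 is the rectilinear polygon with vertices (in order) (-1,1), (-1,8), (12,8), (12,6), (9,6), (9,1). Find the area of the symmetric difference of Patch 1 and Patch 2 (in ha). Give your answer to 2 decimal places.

71.67

|Patch 1| = 23.5, |Patch 2| = 76, |Patch 1∩Patch 2| = 13.9137.
|Patch 1 △ Patch 2| = |Patch 1| + |Patch 2| − 2·|Patch 1∩Patch 2| = 23.5 + 76 − 27.8274 = 71.67.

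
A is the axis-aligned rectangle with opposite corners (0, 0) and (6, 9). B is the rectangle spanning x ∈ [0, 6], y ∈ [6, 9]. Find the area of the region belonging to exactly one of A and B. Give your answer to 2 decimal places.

|A∩B|: x∈[0,6], y∈[6,9] → 6·3 = 18.
|A △ B| = |A| + |B| − 2·|A∩B| = 54 + 18 − 36 = 36.00.

36.00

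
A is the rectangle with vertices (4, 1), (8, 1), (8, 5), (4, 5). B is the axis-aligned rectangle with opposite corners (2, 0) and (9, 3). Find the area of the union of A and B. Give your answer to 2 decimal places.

By inclusion–exclusion:
Individual areas: |A| = 16, |B| = 21.
|A∩B|: x∈[4,8], y∈[1,3] → 4·2 = 8.
|A ∪ B| = 37 − 8 = 29.00.

29.00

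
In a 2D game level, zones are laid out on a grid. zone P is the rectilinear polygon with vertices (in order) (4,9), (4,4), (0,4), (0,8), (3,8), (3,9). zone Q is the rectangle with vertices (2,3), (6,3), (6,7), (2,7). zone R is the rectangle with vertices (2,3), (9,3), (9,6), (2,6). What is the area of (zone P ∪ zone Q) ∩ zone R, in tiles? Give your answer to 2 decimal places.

12.00

The region (zone P ∪ zone Q) ∩ zone R is the polygon with vertices (6,3), (2,3), (2,4), (2,6), (6,6).
By the shoelace formula its area is 12.00.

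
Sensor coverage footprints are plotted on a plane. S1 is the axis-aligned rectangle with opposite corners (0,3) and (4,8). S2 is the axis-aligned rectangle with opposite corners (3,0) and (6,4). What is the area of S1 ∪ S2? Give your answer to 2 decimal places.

31.00

By inclusion–exclusion:
Individual areas: |S1| = 20, |S2| = 12.
|S1∩S2|: x∈[3,4], y∈[3,4] → 1·1 = 1.
|S1 ∪ S2| = 32 − 1 = 31.00.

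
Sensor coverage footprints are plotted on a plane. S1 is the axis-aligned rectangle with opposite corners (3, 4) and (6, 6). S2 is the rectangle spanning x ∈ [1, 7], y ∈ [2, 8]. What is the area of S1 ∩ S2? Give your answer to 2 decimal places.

|S1∩S2|: x∈[3,6], y∈[4,6] → 3·2 = 6.

6.00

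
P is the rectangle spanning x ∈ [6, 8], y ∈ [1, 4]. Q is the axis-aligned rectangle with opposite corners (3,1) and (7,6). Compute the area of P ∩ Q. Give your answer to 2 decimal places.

3.00

|P∩Q|: x∈[6,7], y∈[1,4] → 1·3 = 3.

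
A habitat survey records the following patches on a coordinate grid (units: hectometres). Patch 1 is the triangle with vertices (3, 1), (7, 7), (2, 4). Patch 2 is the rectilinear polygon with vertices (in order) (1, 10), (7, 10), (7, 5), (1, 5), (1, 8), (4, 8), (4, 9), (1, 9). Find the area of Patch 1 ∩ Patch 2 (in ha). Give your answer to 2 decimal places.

2.00

The intersection is the polygon with vertices (5.667,5), (3.667,5), (7,7).
By the shoelace formula its area is 2.00.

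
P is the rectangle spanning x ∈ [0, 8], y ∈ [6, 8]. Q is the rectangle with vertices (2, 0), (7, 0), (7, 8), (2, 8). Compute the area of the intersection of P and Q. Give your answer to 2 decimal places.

10.00

|P∩Q|: x∈[2,7], y∈[6,8] → 5·2 = 10.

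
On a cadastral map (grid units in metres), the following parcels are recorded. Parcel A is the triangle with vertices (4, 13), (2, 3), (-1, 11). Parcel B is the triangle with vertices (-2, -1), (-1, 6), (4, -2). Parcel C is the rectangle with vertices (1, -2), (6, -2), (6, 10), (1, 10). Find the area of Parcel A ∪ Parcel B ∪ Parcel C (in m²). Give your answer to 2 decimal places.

By inclusion–exclusion:
Individual areas: |Parcel A| = 23, |Parcel B| = 21.5, |Parcel C| = 60.
|Parcel A∩Parcel B| = 0.
|Parcel A∩Parcel C| = 10.5667.
|Parcel B∩Parcel C| = 6.45.
|Parcel A∩Parcel B∩Parcel C| = 0.
|Parcel A ∪ Parcel B ∪ Parcel C| = 104.5 − 17.0167 + 0 = 87.48.

87.48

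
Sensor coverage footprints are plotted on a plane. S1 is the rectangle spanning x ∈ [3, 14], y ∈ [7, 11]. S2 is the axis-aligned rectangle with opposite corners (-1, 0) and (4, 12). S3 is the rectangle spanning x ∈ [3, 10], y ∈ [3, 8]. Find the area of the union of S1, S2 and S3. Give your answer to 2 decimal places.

124.00

By inclusion–exclusion:
Individual areas: |S1| = 44, |S2| = 60, |S3| = 35.
|S1∩S2|: x∈[3,4], y∈[7,11] → 1·4 = 4.
|S1∩S3|: x∈[3,10], y∈[7,8] → 7·1 = 7.
|S2∩S3|: x∈[3,4], y∈[3,8] → 1·5 = 5.
|S1∩S2∩S3| = 1.
|S1 ∪ S2 ∪ S3| = 139 − 16 + 1 = 124.00.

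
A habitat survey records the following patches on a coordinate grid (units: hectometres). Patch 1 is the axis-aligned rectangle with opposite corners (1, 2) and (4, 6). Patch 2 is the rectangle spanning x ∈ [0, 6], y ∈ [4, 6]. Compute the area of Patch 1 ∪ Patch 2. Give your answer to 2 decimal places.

By inclusion–exclusion:
Individual areas: |Patch 1| = 12, |Patch 2| = 12.
|Patch 1∩Patch 2|: x∈[1,4], y∈[4,6] → 3·2 = 6.
|Patch 1 ∪ Patch 2| = 24 − 6 = 18.00.

18.00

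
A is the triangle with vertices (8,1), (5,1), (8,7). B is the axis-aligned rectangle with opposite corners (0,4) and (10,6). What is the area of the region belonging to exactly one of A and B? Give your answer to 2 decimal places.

|A| = 9, |B| = 20, |A∩B| = 2.
|A △ B| = |A| + |B| − 2·|A∩B| = 9 + 20 − 4 = 25.00.

25.00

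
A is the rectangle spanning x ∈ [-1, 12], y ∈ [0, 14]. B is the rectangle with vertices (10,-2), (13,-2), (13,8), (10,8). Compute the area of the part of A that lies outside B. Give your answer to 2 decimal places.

|A∩B|: x∈[10,12], y∈[0,8] → 2·8 = 16.
|A| = 182.
|A ∖ B| = |A| − |A∩B| = 182 − 16 = 166.00.

166.00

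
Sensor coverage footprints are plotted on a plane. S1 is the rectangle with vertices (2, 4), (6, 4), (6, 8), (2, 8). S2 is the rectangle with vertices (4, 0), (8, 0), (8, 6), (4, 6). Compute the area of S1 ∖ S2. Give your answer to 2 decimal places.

12.00

|S1∩S2|: x∈[4,6], y∈[4,6] → 2·2 = 4.
|S1| = 16.
|S1 ∖ S2| = |S1| − |S1∩S2| = 16 − 4 = 12.00.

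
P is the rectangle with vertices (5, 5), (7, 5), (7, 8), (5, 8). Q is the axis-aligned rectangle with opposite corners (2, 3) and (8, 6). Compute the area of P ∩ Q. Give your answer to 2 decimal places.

2.00

|P∩Q|: x∈[5,7], y∈[5,6] → 2·1 = 2.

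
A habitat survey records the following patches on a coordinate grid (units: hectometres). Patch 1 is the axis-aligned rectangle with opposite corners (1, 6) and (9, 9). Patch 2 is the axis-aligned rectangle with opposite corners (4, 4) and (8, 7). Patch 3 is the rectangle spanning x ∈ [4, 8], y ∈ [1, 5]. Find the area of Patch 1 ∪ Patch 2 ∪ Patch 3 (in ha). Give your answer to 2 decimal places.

By inclusion–exclusion:
Individual areas: |Patch 1| = 24, |Patch 2| = 12, |Patch 3| = 16.
|Patch 1∩Patch 2|: x∈[4,8], y∈[6,7] → 4·1 = 4.
|Patch 1∩Patch 3| = 0 (no overlap).
|Patch 2∩Patch 3|: x∈[4,8], y∈[4,5] → 4·1 = 4.
|Patch 1∩Patch 2∩Patch 3| = 0.
|Patch 1 ∪ Patch 2 ∪ Patch 3| = 52 − 8 + 0 = 44.00.

44.00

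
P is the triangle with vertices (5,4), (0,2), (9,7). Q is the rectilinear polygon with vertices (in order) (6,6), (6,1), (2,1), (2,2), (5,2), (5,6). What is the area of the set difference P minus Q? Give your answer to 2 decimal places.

|P| = 3.5, |P∩Q| = 0.6806.
|P ∖ Q| = |P| − |P∩Q| = 3.5 − 0.6806 = 2.82.

2.82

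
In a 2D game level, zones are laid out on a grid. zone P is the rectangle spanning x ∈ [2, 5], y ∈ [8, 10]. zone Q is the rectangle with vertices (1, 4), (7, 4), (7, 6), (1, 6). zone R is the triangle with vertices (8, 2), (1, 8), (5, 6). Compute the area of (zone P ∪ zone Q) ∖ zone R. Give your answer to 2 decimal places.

|zone P ∪ zone Q| = 18.
|(zone P ∪ zone Q) ∩ zone R| = 2.5.
|(zone P ∪ zone Q) ∖ zone R| = 18 − 2.5 = 15.50.

15.50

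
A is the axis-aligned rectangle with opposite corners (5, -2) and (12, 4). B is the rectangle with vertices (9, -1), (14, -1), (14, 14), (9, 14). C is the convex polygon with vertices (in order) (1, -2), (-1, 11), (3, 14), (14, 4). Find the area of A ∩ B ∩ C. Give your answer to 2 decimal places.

The intersection is the polygon with vertices (12,3.077), (9,1.692), (9,4), (12,4).
By the shoelace formula its area is 4.85.

4.85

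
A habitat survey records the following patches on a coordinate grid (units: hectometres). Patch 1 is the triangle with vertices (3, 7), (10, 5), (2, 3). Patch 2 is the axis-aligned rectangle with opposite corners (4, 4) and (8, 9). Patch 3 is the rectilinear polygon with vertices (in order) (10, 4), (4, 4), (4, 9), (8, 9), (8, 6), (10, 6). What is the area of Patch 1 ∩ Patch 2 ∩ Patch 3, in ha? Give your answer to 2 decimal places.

8.07

The intersection is the polygon with vertices (8,4.5), (6,4), (4,4), (4,6.714), (8,5.571).
By the shoelace formula its area is 8.07.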